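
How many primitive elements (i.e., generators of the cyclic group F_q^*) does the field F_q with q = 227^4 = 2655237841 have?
There are φ(2655237840) = 664731648 primitive elements

F_q^* is cyclic of order q - 1 = 2655237840. A cyclic group of order m has exactly φ(m) generators. Here m = 2655237840 = 2^4 · 3 · 5 · 19 · 113 · 5153, so the number of primitive elements is φ(2655237840) = 664731648.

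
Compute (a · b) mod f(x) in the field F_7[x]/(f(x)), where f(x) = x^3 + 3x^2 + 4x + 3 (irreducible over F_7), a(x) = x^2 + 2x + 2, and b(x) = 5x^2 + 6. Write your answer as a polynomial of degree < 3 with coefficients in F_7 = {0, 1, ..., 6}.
a · b ≡ 4x^2 + 3x + 6 (mod f(x))

Multiply in F_7[x]: a(x)·b(x) = (x^2 + 2x + 2)·(5x^2 + 6) = 5x^4 + 3x^3 + 2x^2 + 5x + 5. This has degree ≥ 3, so divide by f(x) over F_7: 5x^4 + 3x^3 + 2x^2 + 5x + 5 = (5x + 2)·(x^3 + 3x^2 + 4x + 3) + (4x^2 + 3x + 6). Hence a·b ≡ 4x^2 + 3x + 6 (mod f). (F_7[x]/(f) is a field with 7^3 = 343 elements since f is irreducible of degree 3.)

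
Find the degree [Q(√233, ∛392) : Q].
[Q(√233, ∛392) : Q] = 6

Let L = Q(√233, ∛392). Since Q(√233) ⊂ L and [Q(√233):Q] = 2, the tower law gives 2 | [L:Q]. Likewise Q(∛392) ⊂ L with [Q(∛392):Q] = 3 (because 392 is not a perfect cube), so 3 | [L:Q]. As gcd(2,3) = 1, [L:Q] is divisible by 6. Conversely L is generated over Q by √233 and ∛392, so [L:Q] ≤ 2·3 = 6. Therefore [Q(√233, ∛392) : Q] = 6.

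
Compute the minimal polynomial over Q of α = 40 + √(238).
m_α(x) = x^2 - 80x + 1362

From α - 40 = √(238), squaring gives (α - 40)^2 = 238, i.e. α^2 - 80α + 1600 = 238, so α^2 - 80α + 1362 = 0. The discriminant of x^2 - 80x + 1362 is (-80)^2 - 4·(1362) = 6400 - 5448 = 952, and 4·(238) is not a perfect square in Q since 238 is squarefree and ≠ 1. Hence x^2 - 80x + 1362 is irreducible over Q and is the minimal polynomial of α.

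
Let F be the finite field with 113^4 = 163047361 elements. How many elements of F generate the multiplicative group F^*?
There are φ(163047360) = 35278848 primitive elements

F_q^* is cyclic of order q - 1 = 163047360. A cyclic group of order m has exactly φ(m) generators. Here m = 163047360 = 2^6 · 3 · 5 · 7 · 19 · 1277, so the number of primitive elements is φ(163047360) = 35278848.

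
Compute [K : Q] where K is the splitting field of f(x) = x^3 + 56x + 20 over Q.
[K : Q] = 6

By the rational root test, any rational root of the monic integer polynomial f(x) = x^3 + 56x + 20 must be an integer dividing the constant term 20, i.e. one of ±{1, 2, 4, 5, 10, 20}. Evaluating: f(1) = 77, f(-1) = -37, f(2) = 140, f(-2) = -100, f(4) = 308, f(-4) = -268, f(5) = 425, f(-5) = -385, f(10) = 1580, f(-10) = -1540, f(20) = 9140, f(-20) = -9100; none is 0, so f has no rational root and is therefore irreducible over Q (a cubic with no linear factor over a field is irreducible). For an irreducible cubic, the Galois group is A_3 or S_3 according as the discriminant disc(f) = -4a^3 - 27b^2 = -4·(56)^3 - 27·(20)^2 = -713264 is or is not a square in Q. Here disc(f) = -713264 is not a perfect square in Q, so the Galois group of f over Q is not contained in A_3 and must be all of S_3. The splitting field has degree |S_3| = 6 over Q, so [K : Q] = 6.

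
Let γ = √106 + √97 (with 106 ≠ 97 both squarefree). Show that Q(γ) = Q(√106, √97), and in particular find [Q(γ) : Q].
[Q(γ) : Q] = 4 (equivalently, Q(γ) = Q(√106, √97))

Obviously Q(γ) ⊆ Q(√106, √97), and [Q(√106, √97):Q] = 4 (since 106, 97 are distinct squarefree integers > 1 with 10282 not a perfect square). To show equality we compute the minimal polynomial of γ. From γ = √106 + √97: γ^2 = 106 + 2√(10282) + 97 = 203 + 2√(10282), so γ^2 - 203 = 2√(10282); squaring, (γ^2 - 203)^2 = 4·10282, i.e. γ^4 - 406γ^2 + 41209 - 41128 = 0, i.e. γ^4 - 406γ^2 + 81 = 0. So γ is a root of x^4 - 406x^2 + 81. This polynomial is irreducible over Q: it has no rational root (each ±√106 ± √97 is irrational), and any factorization into two quadratics over Q would force √(10282) ∈ Q (pairing opposite roots) or √106, √97 ∈ Q (other pairings), all impossible. Hence [Q(γ):Q] = 4 = [Q(√106, √97):Q], so Q(γ) = Q(√106, √97).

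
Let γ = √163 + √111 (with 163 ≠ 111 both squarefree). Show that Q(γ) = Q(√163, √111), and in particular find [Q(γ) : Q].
[Q(γ) : Q] = 4 (equivalently, Q(γ) = Q(√163, √111))

Obviously Q(γ) ⊆ Q(√163, √111), and [Q(√163, √111):Q] = 4 (since 163, 111 are distinct squarefree integers > 1 with 18093 not a perfect square). To show equality we compute the minimal polynomial of γ. From γ = √163 + √111: γ^2 = 163 + 2√(18093) + 111 = 274 + 2√(18093), so γ^2 - 274 = 2√(18093); squaring, (γ^2 - 274)^2 = 4·18093, i.e. γ^4 - 548γ^2 + 75076 - 72372 = 0, i.e. γ^4 - 548γ^2 + 2704 = 0. So γ is a root of x^4 - 548x^2 + 2704. This polynomial is irreducible over Q: it has no rational root (each ±√163 ± √111 is irrational), and any factorization into two quadratics over Q would force √(18093) ∈ Q (pairing opposite roots) or √163, √111 ∈ Q (other pairings), all impossible. Hence [Q(γ):Q] = 4 = [Q(√163, √111):Q], so Q(γ) = Q(√163, √111).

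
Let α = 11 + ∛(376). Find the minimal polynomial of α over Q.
m_α(x) = x^3 - 33x^2 + 363x - 1707

Set β = α - 11 = ∛(376), so β^3 = 376. Then (α - 11)^3 - 376 = 0, i.e. α is a root of g(x) = (x - 11)^3 - 376 = x^3 - 33x^2 + 363x - 1707. Since g(x) = h(x - 11) where h(x) = x^3 - 376, and h is irreducible over Q (because 376 is not a perfect cube, so h has no rational root, and a monic cubic with no rational root is irreducible), g is also irreducible (irreducibility is preserved under the substitution x → x - 11). Hence m_α(x) = x^3 - 33x^2 + 363x - 1707.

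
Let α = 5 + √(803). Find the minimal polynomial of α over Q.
m_α(x) = x^2 - 10x - 778

From α - 5 = √(803), squaring gives (α - 5)^2 = 803, i.e. α^2 - 10α + 25 = 803, so α^2 - 10α - 778 = 0. The discriminant of x^2 - 10x - 778 is (-10)^2 - 4·(-778) = 100 + 3112 = 3212, and 4·(803) is not a perfect square in Q since 803 is squarefree and ≠ 1. Hence x^2 - 10x - 778 is irreducible over Q and is the minimal polynomial of α.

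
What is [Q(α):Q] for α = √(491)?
[Q(α):Q] = 2

[Q(α):Q] equals the degree of the minimal polynomial of α. Here α^2 = 491 and x^2 - 491 is irreducible (d = 491 is squarefree, ≠ 1, hence not a square), so deg(m_α) = 2. Thus [Q(α):Q] = 2.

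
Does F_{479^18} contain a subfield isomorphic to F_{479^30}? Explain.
No: F_{479^30} is not a subfield of F_{479^18}

F_{p^m} embeds in F_{p^n} iff m | n. Here 30 ∤ 18 (since 18 = 0·30 + 18 with remainder 18 ≠ 0), so F_{479^30} is not a subfield of F_{479^18}. Equivalently: if it were, the tower law would give 30 = [F_{479^30}:F_479] dividing [F_{479^18}:F_479] = 18, contradiction.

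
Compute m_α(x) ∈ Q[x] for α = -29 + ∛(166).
m_α(x) = x^3 + 87x^2 + 2523x + 24223

Set β = α + 29 = ∛(166), so β^3 = 166. Then (α + 29)^3 - 166 = 0, i.e. α is a root of g(x) = (x + 29)^3 - 166 = x^3 + 87x^2 + 2523x + 24223. Since g(x) = h(x + 29) where h(x) = x^3 - 166, and h is irreducible over Q (because 166 is not a perfect cube, so h has no rational root, and a monic cubic with no rational root is irreducible), g is also irreducible (irreducibility is preserved under the substitution x → x + 29). Hence m_α(x) = x^3 + 87x^2 + 2523x + 24223.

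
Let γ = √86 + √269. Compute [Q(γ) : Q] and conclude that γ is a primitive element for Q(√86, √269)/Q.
[Q(γ) : Q] = 4 (equivalently, Q(γ) = Q(√86, √269))

Obviously Q(γ) ⊆ Q(√86, √269), and [Q(√86, √269):Q] = 4 (since 86, 269 are distinct squarefree integers > 1 with 23134 not a perfect square). To show equality we compute the minimal polynomial of γ. From γ = √86 + √269: γ^2 = 86 + 2√(23134) + 269 = 355 + 2√(23134), so γ^2 - 355 = 2√(23134); squaring, (γ^2 - 355)^2 = 4·23134, i.e. γ^4 - 710γ^2 + 126025 - 92536 = 0, i.e. γ^4 - 710γ^2 + 33489 = 0. So γ is a root of x^4 - 710x^2 + 33489. This polynomial is irreducible over Q: it has no rational root (each ±√86 ± √269 is irrational), and any factorization into two quadratics over Q would force √(23134) ∈ Q (pairing opposite roots) or √86, √269 ∈ Q (other pairings), all impossible. Hence [Q(γ):Q] = 4 = [Q(√86, √269):Q], so Q(γ) = Q(√86, √269).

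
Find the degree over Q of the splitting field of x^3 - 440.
[K : Q] = 6

The roots of x^3 - 440 are ∛440, ω∛440, ω^2∛440 where ω = e^(2πi/3) is a primitive cube root of unity, so K = Q(∛440, ω). Now [Q(∛440):Q] = 3 (since 440 is not a perfect cube, x^3 - 440 is irreducible) and [Q(ω):Q] = 2. Both 2 and 3 divide [K:Q], and [K:Q] ≤ 3·2 = 6, so [K:Q] = 6. (Equivalently: Q(∛440) ⊂ R but ω ∉ R, so [K : Q(∛440)] = 2.)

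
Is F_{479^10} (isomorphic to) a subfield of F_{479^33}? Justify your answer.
No: F_{479^10} is not a subfield of F_{479^33}

F_{p^m} embeds in F_{p^n} iff m | n. Here 10 ∤ 33 (since 33 = 3·10 + 3 with remainder 3 ≠ 0), so F_{479^10} is not a subfield of F_{479^33}. Equivalently: if it were, the tower law would give 10 = [F_{479^10}:F_479] dividing [F_{479^33}:F_479] = 33, contradiction.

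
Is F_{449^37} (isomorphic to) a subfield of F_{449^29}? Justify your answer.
No: F_{449^37} is not a subfield of F_{449^29}

F_{p^m} embeds in F_{p^n} iff m | n. Here 37 ∤ 29 (since 29 = 0·37 + 29 with remainder 29 ≠ 0), so F_{449^37} is not a subfield of F_{449^29}. Equivalently: if it were, the tower law would give 37 = [F_{449^37}:F_449] dividing [F_{449^29}:F_449] = 29, contradiction.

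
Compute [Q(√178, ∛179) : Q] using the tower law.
[Q(√178, ∛179) : Q] = 6

Let L = Q(√178, ∛179). Since Q(√178) ⊂ L and [Q(√178):Q] = 2, the tower law gives 2 | [L:Q]. Likewise Q(∛179) ⊂ L with [Q(∛179):Q] = 3 (because 179 is not a perfect cube), so 3 | [L:Q]. As gcd(2,3) = 1, [L:Q] is divisible by 6. Conversely L is generated over Q by √178 and ∛179, so [L:Q] ≤ 2·3 = 6. Therefore [Q(√178, ∛179) : Q] = 6.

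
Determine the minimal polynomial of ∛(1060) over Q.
m_α(x) = x^3 - 1060

α satisfies α^3 = 1060, so x^3 - 1060 annihilates α. By the rational root test, a rational root p/q (in lowest terms) of x^3 - 1060 would satisfy p^3 = 1060 q^3, forcing q = 1 and p^3 = 1060; but 1060 is not a perfect cube, contradiction. A monic cubic over Q with no rational root is irreducible (any nontrivial factorization would include a linear factor). Hence x^3 - 1060 is the minimal polynomial of α, and in particular [Q(α):Q] = 3.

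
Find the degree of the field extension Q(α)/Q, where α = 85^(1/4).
[Q(α):Q] = 4

α is a root of x^4 - 85. By Eisenstein's criterion at the prime p = 5 (which divides the constant term 85 but p^2 = 25 does not, since 85 is squarefree), x^4 - 85 is irreducible over Q. Hence [Q(α):Q] = 4.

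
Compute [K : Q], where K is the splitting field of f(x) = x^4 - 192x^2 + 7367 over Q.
[K : Q] = 4

Solving the quadratic in x^2: x^2 = (192 ± √(192^2 - 4·7367))/2 = (192 ± √7396)/2 = (192 ± 86)/2, giving x^2 = 53 or x^2 = 139. So f(x) = (x^2 - 53)(x^2 - 139) and the roots of f are ±√53, ±√139. Hence the splitting field is K = Q(√53, √139). Since 53 and 139 are distinct squarefree integers > 1, their product 7367 is not a perfect square, so √139 ∉ Q(√53). By the tower law [K:Q] = [Q(√53,√139):Q(√53)] · [Q(√53):Q] = 2 · 2 = 4.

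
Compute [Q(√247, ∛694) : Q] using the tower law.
[Q(√247, ∛694) : Q] = 6

Let L = Q(√247, ∛694). Since Q(√247) ⊂ L and [Q(√247):Q] = 2, the tower law gives 2 | [L:Q]. Likewise Q(∛694) ⊂ L with [Q(∛694):Q] = 3 (because 694 is not a perfect cube), so 3 | [L:Q]. As gcd(2,3) = 1, [L:Q] is divisible by 6. Conversely L is generated over Q by √247 and ∛694, so [L:Q] ≤ 2·3 = 6. Therefore [Q(√247, ∛694) : Q] = 6.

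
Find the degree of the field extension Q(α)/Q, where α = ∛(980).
[Q(α):Q] = 3

The minimal polynomial of α is x^3 - 980, irreducible over Q since 980 is not a perfect cube (so x^3 - 980 has no rational root). Hence [Q(α):Q] = deg(m_α) = 3.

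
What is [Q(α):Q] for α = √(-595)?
[Q(α):Q] = 2

[Q(α):Q] equals the degree of the minimal polynomial of α. Here α^2 = -595 and x^2 + 595 is irreducible (d = -595 is squarefree, ≠ 1, hence not a square), so deg(m_α) = 2. Thus [Q(α):Q] = 2.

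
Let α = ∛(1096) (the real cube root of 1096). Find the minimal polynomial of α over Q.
m_α(x) = x^3 - 1096

α satisfies α^3 = 1096, so x^3 - 1096 annihilates α. By the rational root test, a rational root p/q (in lowest terms) of x^3 - 1096 would satisfy p^3 = 1096 q^3, forcing q = 1 and p^3 = 1096; but 1096 is not a perfect cube, contradiction. A monic cubic over Q with no rational root is irreducible (any nontrivial factorization would include a linear factor). Hence x^3 - 1096 is the minimal polynomial of α, and in particular [Q(α):Q] = 3.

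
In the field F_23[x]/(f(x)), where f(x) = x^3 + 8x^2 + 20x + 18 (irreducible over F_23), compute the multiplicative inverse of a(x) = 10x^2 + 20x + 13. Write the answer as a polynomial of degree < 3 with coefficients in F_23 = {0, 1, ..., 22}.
a(x)^(-1) ≡ x^2 + 13x + 5 (mod f(x))

Since f is irreducible over F_23, F_23[x]/(f) is a field and a(x) ≠ 0 has an inverse. Apply the extended Euclidean algorithm to f(x) and a(x) in F_23[x]: f(x) = (7x + 19)·a(x) + (9x + 1);  a(x) = (19x + 18)·(9x + 1) + (18). The last nonzero remainder is the constant 18 = gcd(f, a) in F_23. Back-substituting through the division chain expresses 18 = s(x)·a(x) + t(x)·f(x) with s(x) ≡ 18x^2 + 4x + 21 (mod f), so (18x^2 + 4x + 21)·a(x) ≡ 18 (mod f). Multiplying by 18^(-1) ≡ 9 in F_23 gives a(x)^(-1) ≡ 9·(18x^2 + 4x + 21) ≡ x^2 + 13x + 5 (mod f). Check: (10x^2 + 20x + 13)·(x^2 + 13x + 5) = 10x^4 + 12x^3 + x^2 + 16x + 19 ≡ 1 (mod x^3 + 8x^2 + 20x + 18).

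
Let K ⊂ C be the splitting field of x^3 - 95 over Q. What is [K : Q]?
[K : Q] = 6

The roots of x^3 - 95 are ∛95, ω∛95, ω^2∛95 where ω = e^(2πi/3) is a primitive cube root of unity, so K = Q(∛95, ω). Now [Q(∛95):Q] = 3 (since 95 is not a perfect cube, x^3 - 95 is irreducible) and [Q(ω):Q] = 2. Both 2 and 3 divide [K:Q], and [K:Q] ≤ 3·2 = 6, so [K:Q] = 6. (Equivalently: Q(∛95) ⊂ R but ω ∉ R, so [K : Q(∛95)] = 2.)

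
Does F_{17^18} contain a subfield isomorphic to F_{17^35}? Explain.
No: F_{17^35} is not a subfield of F_{17^18}

F_{p^m} embeds in F_{p^n} iff m | n. Here 35 ∤ 18 (since 18 = 0·35 + 18 with remainder 18 ≠ 0), so F_{17^35} is not a subfield of F_{17^18}. Equivalently: if it were, the tower law would give 35 = [F_{17^35}:F_17] dividing [F_{17^18}:F_17] = 18, contradiction.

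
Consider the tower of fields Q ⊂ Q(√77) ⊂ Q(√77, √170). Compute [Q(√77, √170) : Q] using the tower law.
[Q(√77, √170) : Q] = 4

[Q(√77):Q] = 2 (min poly x^2 - 77, irreducible since 77 is squarefree > 1). For the top step, suppose √170 ∈ Q(√77), say √170 = c + d√77 with c, d ∈ Q. Squaring: 170 = c^2 + 77d^2 + 2cd√77. Since √77 ∉ Q this forces 2cd = 0. If d = 0 then √170 = c ∈ Q, contradicting 170 squarefree > 1. If c = 0 then 170 = 77d^2, so 77·170 = (77d)^2 is a perfect square in Q — but 77·170 = 13090 is not a perfect square (since 77 and 170 are distinct squarefree integers). Contradiction. Hence √170 ∉ Q(√77), so x^2 - 170 stays irreducible over Q(√77) and [Q(√77, √170) : Q(√77)] = 2. By the tower law, [Q(√77, √170) : Q] = 2 · 2 = 4.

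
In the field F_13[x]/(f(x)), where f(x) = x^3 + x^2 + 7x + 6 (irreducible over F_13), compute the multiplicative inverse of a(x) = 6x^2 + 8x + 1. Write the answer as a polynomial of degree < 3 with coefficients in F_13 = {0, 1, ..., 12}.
a(x)^(-1) ≡ 10x^2 + 12x + 7 (mod f(x))

Since f is irreducible over F_13, F_13[x]/(f) is a field and a(x) ≠ 0 has an inverse. Apply the extended Euclidean algorithm to f(x) and a(x) in F_13[x]: f(x) = (11x + 5)·a(x) + (8x + 1);  a(x) = (4x + 7)·(8x + 1) + (7). The last nonzero remainder is the constant 7 = gcd(f, a) in F_13. Back-substituting through the division chain expresses 7 = s(x)·a(x) + t(x)·f(x) with s(x) ≡ 5x^2 + 6x + 10 (mod f), so (5x^2 + 6x + 10)·a(x) ≡ 7 (mod f). Multiplying by 7^(-1) ≡ 2 in F_13 gives a(x)^(-1) ≡ 2·(5x^2 + 6x + 10) ≡ 10x^2 + 12x + 7 (mod f). Check: (6x^2 + 8x + 1)·(10x^2 + 12x + 7) = 8x^4 + 9x^3 + 5x^2 + 3x + 7 ≡ 1 (mod x^3 + x^2 + 7x + 6).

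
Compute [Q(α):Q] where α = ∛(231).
[Q(α):Q] = 3

The minimal polynomial of α is x^3 - 231, irreducible over Q since 231 is not a perfect cube (so x^3 - 231 has no rational root). Hence [Q(α):Q] = deg(m_α) = 3.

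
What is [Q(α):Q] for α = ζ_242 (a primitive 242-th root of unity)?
[Q(α):Q] = 110

The minimal polynomial of ζ_242 over Q is the 242-th cyclotomic polynomial Φ_242(x), which is irreducible over Q and has degree φ(242) = 110. Hence [Q(α):Q] = φ(242) = 110.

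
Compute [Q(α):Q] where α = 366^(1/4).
[Q(α):Q] = 4

α is a root of x^4 - 366. By Eisenstein's criterion at the prime p = 2 (which divides the constant term 366 but p^2 = 4 does not, since 366 is squarefree), x^4 - 366 is irreducible over Q. Hence [Q(α):Q] = 4.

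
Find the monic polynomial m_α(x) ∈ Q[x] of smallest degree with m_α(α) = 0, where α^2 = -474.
m_α(x) = x^2 + 474

α satisfies α^2 + 474 = 0, so x^2 + 474 annihilates α. Since d = -474 is squarefree and ≠ 1, it is not a perfect square in Q, so x^2 + 474 has no rational root and is therefore irreducible over Q (a degree-2 polynomial over a field is irreducible iff it has no root). Hence m_α(x) = x^2 + 474.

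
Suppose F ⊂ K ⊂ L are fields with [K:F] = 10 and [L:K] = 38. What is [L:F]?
[L:F] = 380

The tower law says that for any tower of field extensions F ⊂ K ⊂ L with finite degrees, [L:F] = [L:K] · [K:F]. Here this gives [L:F] = 38 · 10 = 380.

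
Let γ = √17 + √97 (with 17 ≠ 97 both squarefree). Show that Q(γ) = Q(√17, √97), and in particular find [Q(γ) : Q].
[Q(γ) : Q] = 4 (equivalently, Q(γ) = Q(√17, √97))

Obviously Q(γ) ⊆ Q(√17, √97), and [Q(√17, √97):Q] = 4 (since 17, 97 are distinct squarefree integers > 1 with 1649 not a perfect square). To show equality we compute the minimal polynomial of γ. From γ = √17 + √97: γ^2 = 17 + 2√(1649) + 97 = 114 + 2√(1649), so γ^2 - 114 = 2√(1649); squaring, (γ^2 - 114)^2 = 4·1649, i.e. γ^4 - 228γ^2 + 12996 - 6596 = 0, i.e. γ^4 - 228γ^2 + 6400 = 0. So γ is a root of x^4 - 228x^2 + 6400. This polynomial is irreducible over Q: it has no rational root (each ±√17 ± √97 is irrational), and any factorization into two quadratics over Q would force √(1649) ∈ Q (pairing opposite roots) or √17, √97 ∈ Q (other pairings), all impossible. Hence [Q(γ):Q] = 4 = [Q(√17, √97):Q], so Q(γ) = Q(√17, √97).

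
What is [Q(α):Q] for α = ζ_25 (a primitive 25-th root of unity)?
[Q(α):Q] = 20

The minimal polynomial of ζ_25 over Q is the 25-th cyclotomic polynomial Φ_25(x), which is irreducible over Q and has degree φ(25) = 20. Hence [Q(α):Q] = φ(25) = 20.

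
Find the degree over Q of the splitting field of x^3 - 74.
[K : Q] = 6

The roots of x^3 - 74 are ∛74, ω∛74, ω^2∛74 where ω = e^(2πi/3) is a primitive cube root of unity, so K = Q(∛74, ω). Now [Q(∛74):Q] = 3 (since 74 is not a perfect cube, x^3 - 74 is irreducible) and [Q(ω):Q] = 2. Both 2 and 3 divide [K:Q], and [K:Q] ≤ 3·2 = 6, so [K:Q] = 6. (Equivalently: Q(∛74) ⊂ R but ω ∉ R, so [K : Q(∛74)] = 2.)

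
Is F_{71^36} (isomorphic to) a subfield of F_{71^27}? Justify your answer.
No: F_{71^36} is not a subfield of F_{71^27}

F_{p^m} embeds in F_{p^n} iff m | n. Here 36 ∤ 27 (since 27 = 0·36 + 27 with remainder 27 ≠ 0), so F_{71^36} is not a subfield of F_{71^27}. Equivalently: if it were, the tower law would give 36 = [F_{71^36}:F_71] dividing [F_{71^27}:F_71] = 27, contradiction.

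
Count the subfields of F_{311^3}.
F_{311^3} has 2 subfields

The subfields of F_{p^n} are exactly the fields F_{p^d} for d | n (each is the fixed field of the unique index-d subgroup of Gal(F_{p^n}/F_p) ≅ Z/nZ). The divisors of n = 3 are {1, 3}, giving 2 subfields: F_{311^1}, F_{311^3}.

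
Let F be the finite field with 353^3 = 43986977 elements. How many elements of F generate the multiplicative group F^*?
There are φ(43986976) = 18938880 primitive elements

F_q^* is cyclic of order q - 1 = 43986976. A cyclic group of order m has exactly φ(m) generators. Here m = 43986976 = 2^5 · 11 · 19 · 6577, so the number of primitive elements is φ(43986976) = 18938880.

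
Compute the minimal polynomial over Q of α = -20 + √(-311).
m_α(x) = x^2 + 40x + 711

From α + 20 = √(-311), squaring gives (α + 20)^2 = -311, i.e. α^2 + 40α + 400 = -311, so α^2 + 40α + 711 = 0. The discriminant of x^2 + 40x + 711 is (40)^2 - 4·(711) = 1600 - 2844 = -1244, and 4·(-311) is not a perfect square in Q since -311 is squarefree and ≠ 1. Hence x^2 + 40x + 711 is irreducible over Q and is the minimal polynomial of α.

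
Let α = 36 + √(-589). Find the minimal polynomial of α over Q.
m_α(x) = x^2 - 72x + 1885

From α - 36 = √(-589), squaring gives (α - 36)^2 = -589, i.e. α^2 - 72α + 1296 = -589, so α^2 - 72α + 1885 = 0. The discriminant of x^2 - 72x + 1885 is (-72)^2 - 4·(1885) = 5184 - 7540 = -2356, and 4·(-589) is not a perfect square in Q since -589 is squarefree and ≠ 1. Hence x^2 - 72x + 1885 is irreducible over Q and is the minimal polynomial of α.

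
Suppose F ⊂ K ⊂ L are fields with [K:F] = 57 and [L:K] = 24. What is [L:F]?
[L:F] = 1368

The tower law says that for any tower of field extensions F ⊂ K ⊂ L with finite degrees, [L:F] = [L:K] · [K:F]. Here this gives [L:F] = 24 · 57 = 1368.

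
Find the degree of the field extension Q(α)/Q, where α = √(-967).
[Q(α):Q] = 2

[Q(α):Q] equals the degree of the minimal polynomial of α. Here α^2 = -967 and x^2 + 967 is irreducible (d = -967 is squarefree, ≠ 1, hence not a square), so deg(m_α) = 2. Thus [Q(α):Q] = 2.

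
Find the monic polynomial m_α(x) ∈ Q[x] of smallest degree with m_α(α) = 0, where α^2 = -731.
m_α(x) = x^2 + 731

α satisfies α^2 + 731 = 0, so x^2 + 731 annihilates α. Since d = -731 is squarefree and ≠ 1, it is not a perfect square in Q, so x^2 + 731 has no rational root and is therefore irreducible over Q (a degree-2 polynomial over a field is irreducible iff it has no root). Hence m_α(x) = x^2 + 731.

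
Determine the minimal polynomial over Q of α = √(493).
m_α(x) = x^2 - 493

α satisfies α^2 - 493 = 0, so x^2 - 493 annihilates α. Since d = 493 is squarefree and ≠ 1, it is not a perfect square in Q, so x^2 - 493 has no rational root and is therefore irreducible over Q (a degree-2 polynomial over a field is irreducible iff it has no root). Hence m_α(x) = x^2 - 493.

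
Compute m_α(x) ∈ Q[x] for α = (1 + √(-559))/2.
m_α(x) = x^2 - x + 140

From 2α - 1 = √(-559), squaring gives (2α - 1)^2 = -559, i.e. 4α^2 - 4α + 1 = -559, so α^2 - α + (1 + 559)/4 = 0. Since -559 ≡ 1 (mod 4), (1 + 559)/4 = 140 ∈ Z. The polynomial x^2 - x + 140 has discriminant 1 - 4·(140) = -559, which is not a perfect square in Q (d = -559 is squarefree and ≠ 1), so x^2 - x + 140 is irreducible over Q. It is the minimal polynomial of α.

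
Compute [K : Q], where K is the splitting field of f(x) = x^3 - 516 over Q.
[K : Q] = 6

The roots of x^3 - 516 are ∛516, ω∛516, ω^2∛516 where ω = e^(2πi/3) is a primitive cube root of unity, so K = Q(∛516, ω). Now [Q(∛516):Q] = 3 (since 516 is not a perfect cube, x^3 - 516 is irreducible) and [Q(ω):Q] = 2. Both 2 and 3 divide [K:Q], and [K:Q] ≤ 3·2 = 6, so [K:Q] = 6. (Equivalently: Q(∛516) ⊂ R but ω ∉ R, so [K : Q(∛516)] = 2.)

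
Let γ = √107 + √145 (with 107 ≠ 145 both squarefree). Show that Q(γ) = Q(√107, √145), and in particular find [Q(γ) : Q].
[Q(γ) : Q] = 4 (equivalently, Q(γ) = Q(√107, √145))

Obviously Q(γ) ⊆ Q(√107, √145), and [Q(√107, √145):Q] = 4 (since 107, 145 are distinct squarefree integers > 1 with 15515 not a perfect square). To show equality we compute the minimal polynomial of γ. From γ = √107 + √145: γ^2 = 107 + 2√(15515) + 145 = 252 + 2√(15515), so γ^2 - 252 = 2√(15515); squaring, (γ^2 - 252)^2 = 4·15515, i.e. γ^4 - 504γ^2 + 63504 - 62060 = 0, i.e. γ^4 - 504γ^2 + 1444 = 0. So γ is a root of x^4 - 504x^2 + 1444. This polynomial is irreducible over Q: it has no rational root (each ±√107 ± √145 is irrational), and any factorization into two quadratics over Q would force √(15515) ∈ Q (pairing opposite roots) or √107, √145 ∈ Q (other pairings), all impossible. Hence [Q(γ):Q] = 4 = [Q(√107, √145):Q], so Q(γ) = Q(√107, √145).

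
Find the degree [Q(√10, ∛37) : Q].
[Q(√10, ∛37) : Q] = 6

Let L = Q(√10, ∛37). Since Q(√10) ⊂ L and [Q(√10):Q] = 2, the tower law gives 2 | [L:Q]. Likewise Q(∛37) ⊂ L with [Q(∛37):Q] = 3 (because 37 is not a perfect cube), so 3 | [L:Q]. As gcd(2,3) = 1, [L:Q] is divisible by 6. Conversely L is generated over Q by √10 and ∛37, so [L:Q] ≤ 2·3 = 6. Therefore [Q(√10, ∛37) : Q] = 6.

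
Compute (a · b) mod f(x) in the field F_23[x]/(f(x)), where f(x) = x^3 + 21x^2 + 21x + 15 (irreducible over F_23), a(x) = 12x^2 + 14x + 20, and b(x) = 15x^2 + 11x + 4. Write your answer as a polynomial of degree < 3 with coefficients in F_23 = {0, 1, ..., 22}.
a · b ≡ 12x^2 + 15x + 15 (mod f(x))

Multiply in F_23[x]: a(x)·b(x) = (12x^2 + 14x + 20)·(15x^2 + 11x + 4) = 19x^4 + 20x^3 + 19x^2 + 11. This has degree ≥ 3, so divide by f(x) over F_23: 19x^4 + 20x^3 + 19x^2 + 11 = (19x + 12)·(x^3 + 21x^2 + 21x + 15) + (12x^2 + 15x + 15). Hence a·b ≡ 12x^2 + 15x + 15 (mod f). (F_23[x]/(f) is a field with 23^3 = 12167 elements since f is irreducible of degree 3.)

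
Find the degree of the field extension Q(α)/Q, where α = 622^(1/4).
[Q(α):Q] = 4

α is a root of x^4 - 622. By Eisenstein's criterion at the prime p = 2 (which divides the constant term 622 but p^2 = 4 does not, since 622 is squarefree), x^4 - 622 is irreducible over Q. Hence [Q(α):Q] = 4.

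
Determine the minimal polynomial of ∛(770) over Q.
m_α(x) = x^3 - 770

α satisfies α^3 = 770, so x^3 - 770 annihilates α. By the rational root test, a rational root p/q (in lowest terms) of x^3 - 770 would satisfy p^3 = 770 q^3, forcing q = 1 and p^3 = 770; but 770 is not a perfect cube, contradiction. A monic cubic over Q with no rational root is irreducible (any nontrivial factorization would include a linear factor). Hence x^3 - 770 is the minimal polynomial of α, and in particular [Q(α):Q] = 3.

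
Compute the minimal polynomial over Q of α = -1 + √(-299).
m_α(x) = x^2 + 2x + 300

From α + 1 = √(-299), squaring gives (α + 1)^2 = -299, i.e. α^2 + 2α + 1 = -299, so α^2 + 2α + 300 = 0. The discriminant of x^2 + 2x + 300 is (2)^2 - 4·(300) = 4 - 1200 = -1196, and 4·(-299) is not a perfect square in Q since -299 is squarefree and ≠ 1. Hence x^2 + 2x + 300 is irreducible over Q and is the minimal polynomial of α.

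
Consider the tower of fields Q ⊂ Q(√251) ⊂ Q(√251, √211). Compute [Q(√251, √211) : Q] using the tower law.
[Q(√251, √211) : Q] = 4

[Q(√251):Q] = 2 (min poly x^2 - 251, irreducible since 251 is squarefree > 1). For the top step, suppose √211 ∈ Q(√251), say √211 = c + d√251 with c, d ∈ Q. Squaring: 211 = c^2 + 251d^2 + 2cd√251. Since √251 ∉ Q this forces 2cd = 0. If d = 0 then √211 = c ∈ Q, contradicting 211 squarefree > 1. If c = 0 then 211 = 251d^2, so 251·211 = (251d)^2 is a perfect square in Q — but 251·211 = 52961 is not a perfect square (since 251 and 211 are distinct squarefree integers). Contradiction. Hence √211 ∉ Q(√251), so x^2 - 211 stays irreducible over Q(√251) and [Q(√251, √211) : Q(√251)] = 2. By the tower law, [Q(√251, √211) : Q] = 2 · 2 = 4.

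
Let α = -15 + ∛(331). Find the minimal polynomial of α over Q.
m_α(x) = x^3 + 45x^2 + 675x + 3044

Set β = α + 15 = ∛(331), so β^3 = 331. Then (α + 15)^3 - 331 = 0, i.e. α is a root of g(x) = (x + 15)^3 - 331 = x^3 + 45x^2 + 675x + 3044. Since g(x) = h(x + 15) where h(x) = x^3 - 331, and h is irreducible over Q (because 331 is not a perfect cube, so h has no rational root, and a monic cubic with no rational root is irreducible), g is also irreducible (irreducibility is preserved under the substitution x → x + 15). Hence m_α(x) = x^3 + 45x^2 + 675x + 3044.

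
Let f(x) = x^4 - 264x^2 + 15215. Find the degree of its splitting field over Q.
[K : Q] = 4

Solving the quadratic in x^2: x^2 = (264 ± √(264^2 - 4·15215))/2 = (264 ± √8836)/2 = (264 ± 94)/2, giving x^2 = 179 or x^2 = 85. So f(x) = (x^2 - 179)(x^2 - 85) and the roots of f are ±√179, ±√85. Hence the splitting field is K = Q(√179, √85). Since 179 and 85 are distinct squarefree integers > 1, their product 15215 is not a perfect square, so √85 ∉ Q(√179). By the tower law [K:Q] = [Q(√179,√85):Q(√179)] · [Q(√179):Q] = 2 · 2 = 4.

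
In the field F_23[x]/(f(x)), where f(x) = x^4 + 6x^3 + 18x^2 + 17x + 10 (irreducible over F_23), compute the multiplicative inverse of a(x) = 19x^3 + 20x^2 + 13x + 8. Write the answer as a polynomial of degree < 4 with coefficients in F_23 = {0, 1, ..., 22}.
a(x)^(-1) ≡ 6x^3 + 20x + 21 (mod f(x))

Since f is irreducible over F_23, F_23[x]/(f) is a field and a(x) ≠ 0 has an inverse. Apply the extended Euclidean algorithm to f(x) and a(x) in F_23[x]: f(x) = (17x + 3)·a(x) + (13x^2 + 3x + 9);  a(x) = (5x + 11)·(13x^2 + 3x + 9) + (4x + 1);  (13x^2 + 3x + 9) = (9x + 10)·(4x + 1) + (22). The last nonzero remainder is the constant 22 = gcd(f, a) in F_23. Back-substituting through the division chain expresses 22 = s(x)·a(x) + t(x)·f(x) with s(x) ≡ 17x^3 + 3x + 2 (mod f), so (17x^3 + 3x + 2)·a(x) ≡ 22 (mod f). Multiplying by 22^(-1) ≡ 22 in F_23 gives a(x)^(-1) ≡ 22·(17x^3 + 3x + 2) ≡ 6x^3 + 20x + 21 (mod f). Check: (19x^3 + 20x^2 + 13x + 8)·(6x^3 + 20x + 21) = 22x^6 + 5x^5 + 21x^4 + 19x^3 + 13x^2 + 19x + 7 ≡ 1 (mod x^4 + 6x^3 + 18x^2 + 17x + 10).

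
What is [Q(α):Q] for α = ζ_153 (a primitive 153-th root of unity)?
[Q(α):Q] = 96

The minimal polynomial of ζ_153 over Q is the 153-th cyclotomic polynomial Φ_153(x), which is irreducible over Q and has degree φ(153) = 96. Hence [Q(α):Q] = φ(153) = 96.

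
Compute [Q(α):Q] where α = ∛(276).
[Q(α):Q] = 3

The minimal polynomial of α is x^3 - 276, irreducible over Q since 276 is not a perfect cube (so x^3 - 276 has no rational root). Hence [Q(α):Q] = deg(m_α) = 3.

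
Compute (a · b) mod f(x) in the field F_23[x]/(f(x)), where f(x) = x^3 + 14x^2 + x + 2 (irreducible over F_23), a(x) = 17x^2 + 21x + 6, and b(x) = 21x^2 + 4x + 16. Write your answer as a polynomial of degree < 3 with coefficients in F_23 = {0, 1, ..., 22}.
a · b ≡ 20x^2 + 18x + 12 (mod f(x))

Multiply in F_23[x]: a(x)·b(x) = (17x^2 + 21x + 6)·(21x^2 + 4x + 16) = 12x^4 + 3x^3 + 22x^2 + 15x + 4. This has degree ≥ 3, so divide by f(x) over F_23: 12x^4 + 3x^3 + 22x^2 + 15x + 4 = (12x + 19)·(x^3 + 14x^2 + x + 2) + (20x^2 + 18x + 12). Hence a·b ≡ 20x^2 + 18x + 12 (mod f). (F_23[x]/(f) is a field with 23^3 = 12167 elements since f is irreducible of degree 3.)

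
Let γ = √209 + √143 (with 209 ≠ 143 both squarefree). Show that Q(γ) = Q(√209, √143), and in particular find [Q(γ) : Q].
[Q(γ) : Q] = 4 (equivalently, Q(γ) = Q(√209, √143))

Obviously Q(γ) ⊆ Q(√209, √143), and [Q(√209, √143):Q] = 4 (since 209, 143 are distinct squarefree integers > 1 with 29887 not a perfect square). To show equality we compute the minimal polynomial of γ. From γ = √209 + √143: γ^2 = 209 + 2√(29887) + 143 = 352 + 2√(29887), so γ^2 - 352 = 2√(29887); squaring, (γ^2 - 352)^2 = 4·29887, i.e. γ^4 - 704γ^2 + 123904 - 119548 = 0, i.e. γ^4 - 704γ^2 + 4356 = 0. So γ is a root of x^4 - 704x^2 + 4356. This polynomial is irreducible over Q: it has no rational root (each ±√209 ± √143 is irrational), and any factorization into two quadratics over Q would force √(29887) ∈ Q (pairing opposite roots) or √209, √143 ∈ Q (other pairings), all impossible. Hence [Q(γ):Q] = 4 = [Q(√209, √143):Q], so Q(γ) = Q(√209, √143).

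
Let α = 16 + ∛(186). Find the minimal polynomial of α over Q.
m_α(x) = x^3 - 48x^2 + 768x - 4282

Set β = α - 16 = ∛(186), so β^3 = 186. Then (α - 16)^3 - 186 = 0, i.e. α is a root of g(x) = (x - 16)^3 - 186 = x^3 - 48x^2 + 768x - 4282. Since g(x) = h(x - 16) where h(x) = x^3 - 186, and h is irreducible over Q (because 186 is not a perfect cube, so h has no rational root, and a monic cubic with no rational root is irreducible), g is also irreducible (irreducibility is preserved under the substitution x → x - 16). Hence m_α(x) = x^3 - 48x^2 + 768x - 4282.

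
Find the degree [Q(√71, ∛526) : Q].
[Q(√71, ∛526) : Q] = 6

Let L = Q(√71, ∛526). Since Q(√71) ⊂ L and [Q(√71):Q] = 2, the tower law gives 2 | [L:Q]. Likewise Q(∛526) ⊂ L with [Q(∛526):Q] = 3 (because 526 is not a perfect cube), so 3 | [L:Q]. As gcd(2,3) = 1, [L:Q] is divisible by 6. Conversely L is generated over Q by √71 and ∛526, so [L:Q] ≤ 2·3 = 6. Therefore [Q(√71, ∛526) : Q] = 6.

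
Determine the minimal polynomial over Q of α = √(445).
m_α(x) = x^2 - 445

α satisfies α^2 - 445 = 0, so x^2 - 445 annihilates α. Since d = 445 is squarefree and ≠ 1, it is not a perfect square in Q, so x^2 - 445 has no rational root and is therefore irreducible over Q (a degree-2 polynomial over a field is irreducible iff it has no root). Hence m_α(x) = x^2 - 445.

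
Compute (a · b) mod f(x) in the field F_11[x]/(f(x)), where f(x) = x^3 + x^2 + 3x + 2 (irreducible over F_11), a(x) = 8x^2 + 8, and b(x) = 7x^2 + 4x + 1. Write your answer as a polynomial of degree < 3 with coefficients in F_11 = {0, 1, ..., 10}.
a · b ≡ 8x^2 + 3x + 1 (mod f(x))

Multiply in F_11[x]: a(x)·b(x) = (8x^2 + 8)·(7x^2 + 4x + 1) = x^4 + 10x^3 + 9x^2 + 10x + 8. This has degree ≥ 3, so divide by f(x) over F_11: x^4 + 10x^3 + 9x^2 + 10x + 8 = (x + 9)·(x^3 + x^2 + 3x + 2) + (8x^2 + 3x + 1). Hence a·b ≡ 8x^2 + 3x + 1 (mod f). (F_11[x]/(f) is a field with 11^3 = 1331 elements since f is irreducible of degree 3.)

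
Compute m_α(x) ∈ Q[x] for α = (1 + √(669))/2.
m_α(x) = x^2 - x - 167

From 2α - 1 = √(669), squaring gives (2α - 1)^2 = 669, i.e. 4α^2 - 4α + 1 = 669, so α^2 - α + (1 - 669)/4 = 0. Since 669 ≡ 1 (mod 4), (1 - 669)/4 = -167 ∈ Z. The polynomial x^2 - x - 167 has discriminant 1 - 4·(-167) = 669, which is not a perfect square in Q (d = 669 is squarefree and ≠ 1), so x^2 - x - 167 is irreducible over Q. It is the minimal polynomial of α.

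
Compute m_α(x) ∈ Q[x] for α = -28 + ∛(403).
m_α(x) = x^3 + 84x^2 + 2352x + 21549

Set β = α + 28 = ∛(403), so β^3 = 403. Then (α + 28)^3 - 403 = 0, i.e. α is a root of g(x) = (x + 28)^3 - 403 = x^3 + 84x^2 + 2352x + 21549. Since g(x) = h(x + 28) where h(x) = x^3 - 403, and h is irreducible over Q (because 403 is not a perfect cube, so h has no rational root, and a monic cubic with no rational root is irreducible), g is also irreducible (irreducibility is preserved under the substitution x → x + 28). Hence m_α(x) = x^3 + 84x^2 + 2352x + 21549.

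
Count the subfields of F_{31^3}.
F_{31^3} has 2 subfields

The subfields of F_{p^n} are exactly the fields F_{p^d} for d | n (each is the fixed field of the unique index-d subgroup of Gal(F_{p^n}/F_p) ≅ Z/nZ). The divisors of n = 3 are {1, 3}, giving 2 subfields: F_{31^1}, F_{31^3}.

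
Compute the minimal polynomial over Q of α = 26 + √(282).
m_α(x) = x^2 - 52x + 394

From α - 26 = √(282), squaring gives (α - 26)^2 = 282, i.e. α^2 - 52α + 676 = 282, so α^2 - 52α + 394 = 0. The discriminant of x^2 - 52x + 394 is (-52)^2 - 4·(394) = 2704 - 1576 = 1128, and 4·(282) is not a perfect square in Q since 282 is squarefree and ≠ 1. Hence x^2 - 52x + 394 is irreducible over Q and is the minimal polynomial of α.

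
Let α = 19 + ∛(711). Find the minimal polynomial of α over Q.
m_α(x) = x^3 - 57x^2 + 1083x - 7570

Set β = α - 19 = ∛(711), so β^3 = 711. Then (α - 19)^3 - 711 = 0, i.e. α is a root of g(x) = (x - 19)^3 - 711 = x^3 - 57x^2 + 1083x - 7570. Since g(x) = h(x - 19) where h(x) = x^3 - 711, and h is irreducible over Q (because 711 is not a perfect cube, so h has no rational root, and a monic cubic with no rational root is irreducible), g is also irreducible (irreducibility is preserved under the substitution x → x - 19). Hence m_α(x) = x^3 - 57x^2 + 1083x - 7570.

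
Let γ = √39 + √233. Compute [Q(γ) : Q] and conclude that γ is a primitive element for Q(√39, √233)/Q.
[Q(γ) : Q] = 4 (equivalently, Q(γ) = Q(√39, √233))

Obviously Q(γ) ⊆ Q(√39, √233), and [Q(√39, √233):Q] = 4 (since 39, 233 are distinct squarefree integers > 1 with 9087 not a perfect square). To show equality we compute the minimal polynomial of γ. From γ = √39 + √233: γ^2 = 39 + 2√(9087) + 233 = 272 + 2√(9087), so γ^2 - 272 = 2√(9087); squaring, (γ^2 - 272)^2 = 4·9087, i.e. γ^4 - 544γ^2 + 73984 - 36348 = 0, i.e. γ^4 - 544γ^2 + 37636 = 0. So γ is a root of x^4 - 544x^2 + 37636. This polynomial is irreducible over Q: it has no rational root (each ±√39 ± √233 is irrational), and any factorization into two quadratics over Q would force √(9087) ∈ Q (pairing opposite roots) or √39, √233 ∈ Q (other pairings), all impossible. Hence [Q(γ):Q] = 4 = [Q(√39, √233):Q], so Q(γ) = Q(√39, √233).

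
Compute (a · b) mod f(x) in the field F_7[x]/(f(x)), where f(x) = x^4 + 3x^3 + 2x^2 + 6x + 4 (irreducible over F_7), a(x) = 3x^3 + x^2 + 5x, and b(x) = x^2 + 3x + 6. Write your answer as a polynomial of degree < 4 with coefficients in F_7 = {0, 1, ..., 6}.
a · b ≡ 3x^3 + x^2 + 5x + 3 (mod f(x))

Multiply in F_7[x]: a(x)·b(x) = (3x^3 + x^2 + 5x)·(x^2 + 3x + 6) = 3x^5 + 3x^4 + 5x^3 + 2x. This has degree ≥ 4, so divide by f(x) over F_7: 3x^5 + 3x^4 + 5x^3 + 2x = (3x + 1)·(x^4 + 3x^3 + 2x^2 + 6x + 4) + (3x^3 + x^2 + 5x + 3). Hence a·b ≡ 3x^3 + x^2 + 5x + 3 (mod f). (F_7[x]/(f) is a field with 7^4 = 2401 elements since f is irreducible of degree 4.)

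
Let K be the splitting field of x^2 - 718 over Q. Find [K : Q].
[K : Q] = 2

f(x) = x^2 - 718 factors as (x - √718)(x + √718). The splitting field is K = Q(√718). Since 718 is squarefree and > 1, it is not a perfect square, so x^2 - 718 is irreducible over Q and [Q(√718) : Q] = 2. Hence [K : Q] = 2.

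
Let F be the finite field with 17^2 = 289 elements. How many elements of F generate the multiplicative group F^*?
There are φ(288) = 96 primitive elements

F_q^* is cyclic of order q - 1 = 288. A cyclic group of order m has exactly φ(m) generators. Here m = 288 = 2^5 · 3^2, so the number of primitive elements is φ(288) = 96.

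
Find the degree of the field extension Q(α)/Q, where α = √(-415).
[Q(α):Q] = 2

[Q(α):Q] equals the degree of the minimal polynomial of α. Here α^2 = -415 and x^2 + 415 is irreducible (d = -415 is squarefree, ≠ 1, hence not a square), so deg(m_α) = 2. Thus [Q(α):Q] = 2.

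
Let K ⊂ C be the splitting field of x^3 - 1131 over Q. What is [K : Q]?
[K : Q] = 6

The roots of x^3 - 1131 are ∛1131, ω∛1131, ω^2∛1131 where ω = e^(2πi/3) is a primitive cube root of unity, so K = Q(∛1131, ω). Now [Q(∛1131):Q] = 3 (since 1131 is not a perfect cube, x^3 - 1131 is irreducible) and [Q(ω):Q] = 2. Both 2 and 3 divide [K:Q], and [K:Q] ≤ 3·2 = 6, so [K:Q] = 6. (Equivalently: Q(∛1131) ⊂ R but ω ∉ R, so [K : Q(∛1131)] = 2.)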